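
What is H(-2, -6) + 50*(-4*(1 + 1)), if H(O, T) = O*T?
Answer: -388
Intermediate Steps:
H(-2, -6) + 50*(-4*(1 + 1)) = -2*(-6) + 50*(-4*(1 + 1)) = 12 + 50*(-4*2) = 12 + 50*(-8) = 12 - 400 = -388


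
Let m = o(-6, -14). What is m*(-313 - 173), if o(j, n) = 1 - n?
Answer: -7290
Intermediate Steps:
m = 15 (m = 1 - 1*(-14) = 1 + 14 = 15)
m*(-313 - 173) = 15*(-313 - 173) = 15*(-486) = -7290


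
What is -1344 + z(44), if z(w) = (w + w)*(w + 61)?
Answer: 7896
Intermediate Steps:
z(w) = 2*w*(61 + w) (z(w) = (2*w)*(61 + w) = 2*w*(61 + w))
-1344 + z(44) = -1344 + 2*44*(61 + 44) = -1344 + 2*44*105 = -1344 + 9240 = 7896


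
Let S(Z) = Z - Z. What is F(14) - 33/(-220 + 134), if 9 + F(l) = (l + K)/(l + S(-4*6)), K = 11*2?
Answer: -3639/602 ≈ -6.0449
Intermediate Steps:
S(Z) = 0
K = 22
F(l) = -9 + (22 + l)/l (F(l) = -9 + (l + 22)/(l + 0) = -9 + (22 + l)/l)
F(14) - 33/(-220 + 134) = (-8 + 22/14) - 33/(-220 + 134) = (-8 + 22*(1/14)) - 33/(-86) = (-8 + 11/7) - 33*(-1/86) = -45/7 + 33/86 = -3639/602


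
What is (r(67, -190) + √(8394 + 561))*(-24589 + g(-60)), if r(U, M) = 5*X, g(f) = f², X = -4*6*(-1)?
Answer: -2518680 - 62967*√995 ≈ -4.5049e+6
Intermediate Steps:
X = 24 (X = -24*(-1) = 24)
r(U, M) = 120 (r(U, M) = 5*24 = 120)
(r(67, -190) + √(8394 + 561))*(-24589 + g(-60)) = (120 + √(8394 + 561))*(-24589 + (-60)²) = (120 + √8955)*(-24589 + 3600) = (120 + 3*√995)*(-20989) = -2518680 - 62967*√995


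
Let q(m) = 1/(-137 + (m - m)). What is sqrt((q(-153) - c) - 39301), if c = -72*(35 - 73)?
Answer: I*sqrt(788992590)/137 ≈ 205.03*I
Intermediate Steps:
c = 2736 (c = -72*(-38) = 2736)
q(m) = -1/137 (q(m) = 1/(-137 + 0) = 1/(-137) = -1/137)
sqrt((q(-153) - c) - 39301) = sqrt((-1/137 - 1*2736) - 39301) = sqrt((-1/137 - 2736) - 39301) = sqrt(-374833/137 - 39301) = sqrt(-5759070/137) = I*sqrt(788992590)/137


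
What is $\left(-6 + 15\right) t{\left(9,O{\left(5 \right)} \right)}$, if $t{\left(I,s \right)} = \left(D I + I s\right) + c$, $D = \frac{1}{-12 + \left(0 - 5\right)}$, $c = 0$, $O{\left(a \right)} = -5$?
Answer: $- \frac{6966}{17} \approx -409.76$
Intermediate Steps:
$D = - \frac{1}{17}$ ($D = \frac{1}{-12 - 5} = \frac{1}{-17} = - \frac{1}{17} \approx -0.058824$)
$t{\left(I,s \right)} = - \frac{I}{17} + I s$ ($t{\left(I,s \right)} = \left(- \frac{I}{17} + I s\right) + 0 = - \frac{I}{17} + I s$)
$\left(-6 + 15\right) t{\left(9,O{\left(5 \right)} \right)} = \left(-6 + 15\right) 9 \left(- \frac{1}{17} - 5\right) = 9 \cdot 9 \left(- \frac{86}{17}\right) = 9 \left(- \frac{774}{17}\right) = - \frac{6966}{17}$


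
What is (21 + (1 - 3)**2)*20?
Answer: 500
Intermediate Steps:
(21 + (1 - 3)**2)*20 = (21 + (-2)**2)*20 = (21 + 4)*20 = 25*20 = 500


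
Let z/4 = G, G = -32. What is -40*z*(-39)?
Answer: -199680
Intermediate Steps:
z = -128 (z = 4*(-32) = -128)
-40*z*(-39) = -40*(-128)*(-39) = 5120*(-39) = -199680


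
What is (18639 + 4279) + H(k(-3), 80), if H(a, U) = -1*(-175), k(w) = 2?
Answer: 23093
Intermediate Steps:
H(a, U) = 175
(18639 + 4279) + H(k(-3), 80) = (18639 + 4279) + 175 = 22918 + 175 = 23093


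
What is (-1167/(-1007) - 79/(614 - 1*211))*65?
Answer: 1953740/31217 ≈ 62.586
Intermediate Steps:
(-1167/(-1007) - 79/(614 - 1*211))*65 = (-1167*(-1/1007) - 79/(614 - 211))*65 = (1167/1007 - 79/403)*65 = (390748/405821)*65 = 1953740/31217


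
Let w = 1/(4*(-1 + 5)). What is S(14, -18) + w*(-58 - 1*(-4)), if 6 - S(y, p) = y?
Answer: -91/8 ≈ -11.375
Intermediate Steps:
S(y, p) = 6 - y
w = 1/16 (w = 1/(4*4) = 1/16 ≈ 0.062500)
S(14, -18) + w*(-58 - 1*(-4)) = (6 - 1*14) + (-58 - 1*(-4))/16 = (6 - 14) + (-58 + 4)/16 = -8 + (1/16)*(-54) = -8 - 27/8 = -91/8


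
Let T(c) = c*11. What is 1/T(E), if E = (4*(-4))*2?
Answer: -1/352 ≈ -0.0028409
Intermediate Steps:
E = -32 (E = -16*2 = -32)
T(c) = 11*c
1/T(E) = 1/(11*(-32)) = 1/(-352) = -1/352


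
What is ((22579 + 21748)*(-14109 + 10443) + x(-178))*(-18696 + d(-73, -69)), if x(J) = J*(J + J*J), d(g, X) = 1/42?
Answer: 22000975142725/7 ≈ 3.1430e+12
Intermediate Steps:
d(g, X) = 1/42
x(J) = J*(J + J²)
((22579 + 21748)*(-14109 + 10443) + x(-178))*(-18696 + d(-73, -69)) = ((22579 + 21748)*(-14109 + 10443) + (-178)²*(1 - 178))*(-18696 + 1/42) = (44327*(-3666) + 31684*(-177))*(-785231/42) = (-162502782 - 5608068)*(-785231/42) = -168110850*(-785231/42) = 22000975142725/7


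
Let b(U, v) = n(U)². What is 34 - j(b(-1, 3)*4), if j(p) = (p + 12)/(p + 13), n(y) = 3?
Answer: 1618/49 ≈ 33.020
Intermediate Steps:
b(U, v) = 9 (b(U, v) = 3² = 9)
j(p) = (12 + p)/(13 + p)
34 - j(b(-1, 3)*4) = 34 - (12 + 9*4)/(13 + 9*4) = 34 - (12 + 36)/(13 + 36) = 34 - 48/49 = 1618/49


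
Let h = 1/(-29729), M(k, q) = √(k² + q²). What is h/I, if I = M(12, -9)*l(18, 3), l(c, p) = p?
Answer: -1/1337805 ≈ -7.4749e-7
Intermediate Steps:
h = -1/29729 ≈ -3.3637e-5
I = 45 (I = √(12² + (-9)²)*3 = √(144 + 81)*3 = √225*3 = 15*3 = 45)
h/I = -1/29729/45 = -1/29729*1/45 = -1/1337805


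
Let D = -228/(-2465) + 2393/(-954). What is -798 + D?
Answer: -1882266013/2351610 ≈ -800.42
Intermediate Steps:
D = -5681233/2351610 (D = -228*(-1/2465) + 2393*(-1/954) = 228/2465 - 2393/954 = -5681233/2351610 ≈ -2.4159)
-798 + D = -798 - 5681233/2351610 = -1882266013/2351610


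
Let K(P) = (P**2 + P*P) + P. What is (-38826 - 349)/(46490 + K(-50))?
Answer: -7835/10288 ≈ -0.76157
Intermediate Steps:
K(P) = P + 2*P**2 (K(P) = (P**2 + P**2) + P = 2*P**2 + P = P + 2*P**2)
(-38826 - 349)/(46490 + K(-50)) = (-38826 - 349)/(46490 - 50*(1 + 2*(-50))) = -39175/(46490 - 50*(1 - 100)) = -39175/(46490 - 50*(-99)) = -39175/(46490 + 4950) = -39175/51440 = -39175*1/51440 = -7835/10288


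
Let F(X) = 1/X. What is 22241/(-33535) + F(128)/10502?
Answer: -29897564161/45079624960 ≈ -0.66322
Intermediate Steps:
22241/(-33535) + F(128)/10502 = 22241/(-33535) + 1/(128*10502) = 22241*(-1/33535) + (1/128)*(1/10502) = -22241/33535 + 1/1344256 = -29897564161/45079624960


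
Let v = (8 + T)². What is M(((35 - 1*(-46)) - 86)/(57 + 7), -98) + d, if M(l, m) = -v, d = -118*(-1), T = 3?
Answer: -3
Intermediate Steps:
d = 118
v = 121 (v = (8 + 3)² = 11² = 121)
M(l, m) = -121 (M(l, m) = -1*121 = -121)
M(((35 - 1*(-46)) - 86)/(57 + 7), -98) + d = -121 + 118 = -3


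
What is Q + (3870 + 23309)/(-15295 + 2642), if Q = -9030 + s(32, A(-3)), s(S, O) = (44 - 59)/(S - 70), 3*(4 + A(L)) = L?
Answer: -4342593427/480814 ≈ -9031.8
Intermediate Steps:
A(L) = -4 + L/3
s(S, O) = -15/(-70 + S)
Q = -343125/38 (Q = -9030 - 15/(-70 + 32) = -9030 - 15/(-38) = -9030 - 15*(-1/38) = -9030 + 15/38 = -343125/38 ≈ -9029.6)
Q + (3870 + 23309)/(-15295 + 2642) = -343125/38 + (3870 + 23309)/(-15295 + 2642) = -343125/38 + 27179/(-12653) = -343125/38 + 27179*(-1/12653) = -343125/38 - 27179/12653 = -4342593427/480814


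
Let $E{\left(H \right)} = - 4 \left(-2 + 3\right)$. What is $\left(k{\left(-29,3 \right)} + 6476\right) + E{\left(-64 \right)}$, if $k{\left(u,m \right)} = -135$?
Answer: $6337$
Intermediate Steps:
$E{\left(H \right)} = -4$ ($E{\left(H \right)} = \left(-4\right) 1 = -4$)
$\left(k{\left(-29,3 \right)} + 6476\right) + E{\left(-64 \right)} = \left(-135 + 6476\right) - 4 = 6341 - 4 = 6337$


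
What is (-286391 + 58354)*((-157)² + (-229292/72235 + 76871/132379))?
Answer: -53743469318463745474/9562397065 ≈ -5.6203e+9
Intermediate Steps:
(-286391 + 58354)*((-157)² + (-229292/72235 + 76871/132379)) = -228037*(24649 + (-229292*1/72235 + 76871*(1/132379))) = -228037*(24649 + (-229292/72235 + 76871/132379)) = -228037*(24649 - 24800668983/9562397065) = -228037*235678724586202/9562397065 = -53743469318463745474/9562397065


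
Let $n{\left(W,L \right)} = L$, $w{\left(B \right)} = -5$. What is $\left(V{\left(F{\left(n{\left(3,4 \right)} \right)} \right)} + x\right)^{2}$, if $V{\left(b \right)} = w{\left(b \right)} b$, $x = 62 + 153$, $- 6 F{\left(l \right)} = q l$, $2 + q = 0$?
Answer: $\frac{390625}{9} \approx 43403.0$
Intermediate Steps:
$q = -2$ ($q = -2 + 0 = -2$)
$F{\left(l \right)} = \frac{l}{3}$ ($F{\left(l \right)} = - \frac{\left(-2\right) l}{6} = \frac{l}{3}$)
$x = 215$
$V{\left(b \right)} = - 5 b$
$\left(V{\left(F{\left(n{\left(3,4 \right)} \right)} \right)} + x\right)^{2} = \left(- 5 \cdot \frac{1}{3} \cdot 4 + 215\right)^{2} = \left(\left(-5\right) \frac{4}{3} + 215\right)^{2} = \left(- \frac{20}{3} + 215\right)^{2} = \left(\frac{625}{3}\right)^{2} = \frac{390625}{9}$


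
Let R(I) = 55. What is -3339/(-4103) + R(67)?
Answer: 229004/4103 ≈ 55.814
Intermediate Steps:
-3339/(-4103) + R(67) = -3339/(-4103) + 55 = -3339*(-1/4103) + 55 = 3339/4103 + 55 = 229004/4103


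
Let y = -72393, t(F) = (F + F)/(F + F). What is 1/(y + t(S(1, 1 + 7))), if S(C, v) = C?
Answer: -1/72392 ≈ -1.3814e-5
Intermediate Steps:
t(F) = 1 (t(F) = (2*F)/((2*F)) = (2*F)*(1/(2*F)) = 1)
1/(y + t(S(1, 1 + 7))) = 1/(-72393 + 1) = 1/(-72392) = -1/72392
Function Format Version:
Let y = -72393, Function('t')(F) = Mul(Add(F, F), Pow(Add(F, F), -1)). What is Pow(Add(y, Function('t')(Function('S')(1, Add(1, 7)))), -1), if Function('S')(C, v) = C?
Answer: Rational(-1, 72392) ≈ -1.3814e-5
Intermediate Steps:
Function('t')(F) = 1 (Function('t')(F) = Mul(Mul(2, F), Pow(Mul(2, F), -1)) = Mul(Mul(2, F), Mul(Rational(1, 2), Pow(F, -1))) = 1)
Pow(Add(y, Function('t')(Function('S')(1, Add(1, 7)))), -1) = Pow(Add(-72393, 1), -1) = Pow(-72392, -1) = Rational(-1, 72392)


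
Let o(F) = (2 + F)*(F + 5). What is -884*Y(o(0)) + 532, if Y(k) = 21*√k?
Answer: 532 - 18564*√10 ≈ -58173.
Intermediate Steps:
o(F) = (2 + F)*(5 + F)
-884*Y(o(0)) + 532 = -18564*√(10 + 0² + 7*0) + 532 = -18564*√(10 + 0 + 0) + 532 = -18564*√10 + 532 = 532 - 18564*√10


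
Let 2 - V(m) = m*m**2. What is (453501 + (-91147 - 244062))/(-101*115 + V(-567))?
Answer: 59146/91136325 ≈ 0.00064898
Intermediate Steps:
V(m) = 2 - m**3 (V(m) = 2 - m*m**2 = 2 - m**3)
(453501 + (-91147 - 244062))/(-101*115 + V(-567)) = (453501 + (-91147 - 244062))/(-101*115 + (2 - 1*(-567)**3)) = (453501 - 335209)/(-11615 + (2 - 1*(-182284263))) = 118292/(-11615 + (2 + 182284263)) = 118292/(-11615 + 182284265) = 118292/182272650 = 118292*(1/182272650) = 59146/91136325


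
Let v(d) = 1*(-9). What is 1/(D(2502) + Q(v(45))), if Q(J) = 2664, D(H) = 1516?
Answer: 1/4180 ≈ 0.00023923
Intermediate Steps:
v(d) = -9
1/(D(2502) + Q(v(45))) = 1/(1516 + 2664) = 1/4180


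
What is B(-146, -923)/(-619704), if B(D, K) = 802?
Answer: -401/309852 ≈ -0.0012942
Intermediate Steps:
B(-146, -923)/(-619704) = 802/(-619704) = 802*(-1/619704) = -401/309852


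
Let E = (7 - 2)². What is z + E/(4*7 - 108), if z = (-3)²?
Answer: 139/16 ≈ 8.6875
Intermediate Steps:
E = 25 (E = 5² = 25)
z = 9
z + E/(4*7 - 108) = 9 + 25/(4*7 - 108) = 9 + 25/(28 - 108) = 9 + 25/(-80) = 9 + 25*(-1/80) = 9 - 5/16 = 139/16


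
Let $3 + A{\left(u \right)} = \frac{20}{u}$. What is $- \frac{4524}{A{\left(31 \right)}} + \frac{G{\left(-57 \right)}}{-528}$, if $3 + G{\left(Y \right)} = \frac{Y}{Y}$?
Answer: $\frac{37024489}{19272} \approx 1921.2$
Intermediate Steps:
$A{\left(u \right)} = -3 + \frac{20}{u}$
$G{\left(Y \right)} = -2$ ($G{\left(Y \right)} = -3 + \frac{Y}{Y} = -3 + 1 = -2$)
$- \frac{4524}{A{\left(31 \right)}} + \frac{G{\left(-57 \right)}}{-528} = - \frac{4524}{-3 + \frac{20}{31}} - \frac{2}{-528} = - \frac{4524}{-3 + 20 \cdot \frac{1}{31}} - - \frac{1}{264} = - \frac{4524}{-3 + \frac{20}{31}} + \frac{1}{264} = - \frac{4524}{- \frac{73}{31}} + \frac{1}{264} = \left(-4524\right) \left(- \frac{31}{73}\right) + \frac{1}{264} = \frac{140244}{73} + \frac{1}{264} = \frac{37024489}{19272}$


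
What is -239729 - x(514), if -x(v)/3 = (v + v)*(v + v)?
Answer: 2930623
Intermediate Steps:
x(v) = -12*v**2 (x(v) = -3*(v + v)*(v + v) = -3*2*v*2*v = -12*v**2)
-239729 - x(514) = -239729 - (-12)*514**2 = -239729 - (-12)*264196 = -239729 - 1*(-3170352) = -239729 + 3170352 = 2930623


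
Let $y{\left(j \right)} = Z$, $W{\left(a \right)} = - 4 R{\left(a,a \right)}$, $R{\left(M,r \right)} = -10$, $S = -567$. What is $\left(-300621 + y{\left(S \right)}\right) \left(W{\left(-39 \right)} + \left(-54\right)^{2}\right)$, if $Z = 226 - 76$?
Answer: $-888192276$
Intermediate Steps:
$W{\left(a \right)} = 40$ ($W{\left(a \right)} = \left(-4\right) \left(-10\right) = 40$)
$Z = 150$ ($Z = 226 - 76 = 150$)
$y{\left(j \right)} = 150$
$\left(-300621 + y{\left(S \right)}\right) \left(W{\left(-39 \right)} + \left(-54\right)^{2}\right) = \left(-300621 + 150\right) \left(40 + \left(-54\right)^{2}\right) = - 300471 \left(40 + 2916\right) = \left(-300471\right) 2956 = -888192276$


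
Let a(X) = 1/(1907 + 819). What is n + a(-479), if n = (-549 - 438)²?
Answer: 2655584695/2726 ≈ 9.7417e+5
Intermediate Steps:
a(X) = 1/2726
n = 974169 (n = (-987)² = 974169)
n + a(-479) = 974169 + 1/2726 = 2655584695/2726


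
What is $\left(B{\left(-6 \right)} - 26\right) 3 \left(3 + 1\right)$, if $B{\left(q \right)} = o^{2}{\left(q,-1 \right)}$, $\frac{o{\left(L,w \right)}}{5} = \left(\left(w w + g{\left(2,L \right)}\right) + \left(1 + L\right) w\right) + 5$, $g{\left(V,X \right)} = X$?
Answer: $7188$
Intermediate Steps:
$o{\left(L,w \right)} = 25 + 5 L + 5 w^{2} + 5 w \left(1 + L\right)$ ($o{\left(L,w \right)} = 5 \left(\left(\left(w w + L\right) + \left(1 + L\right) w\right) + 5\right) = 5 \left(\left(\left(w^{2} + L\right) + w \left(1 + L\right)\right) + 5\right) = 5 \left(\left(\left(L + w^{2}\right) + w \left(1 + L\right)\right) + 5\right) = 5 \left(\left(L + w^{2} + w \left(1 + L\right)\right) + 5\right) = 5 \left(5 + L + w^{2} + w \left(1 + L\right)\right) = 25 + 5 L + 5 w^{2} + 5 w \left(1 + L\right)$)
$B{\left(q \right)} = 625$ ($B{\left(q \right)} = \left(25 + 5 q + 5 \left(-1\right) + 5 \left(-1\right)^{2} + 5 q \left(-1\right)\right)^{2} = \left(25 + 5 q - 5 + 5 \cdot 1 - 5 q\right)^{2} = \left(25 + 5 q - 5 + 5 - 5 q\right)^{2} = 25^{2} = 625$)
$\left(B{\left(-6 \right)} - 26\right) 3 \left(3 + 1\right) = \left(625 - 26\right) 3 \left(3 + 1\right) = 599 \cdot 3 \cdot 4 = 599 \cdot 12 = 7188$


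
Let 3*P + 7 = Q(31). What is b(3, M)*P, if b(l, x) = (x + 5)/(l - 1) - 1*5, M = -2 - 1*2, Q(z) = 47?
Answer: -60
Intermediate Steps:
P = 40/3 (P = -7/3 + (⅓)*47 = -7/3 + 47/3 = 40/3 ≈ 13.333)
M = -4 (M = -2 - 2 = -4)
b(l, x) = -5 + (5 + x)/(-1 + l) (b(l, x) = (5 + x)/(-1 + l) - 5 = -5 + (5 + x)/(-1 + l))
b(3, M)*P = ((10 - 4 - 5*3)/(-1 + 3))*(40/3) = ((10 - 4 - 15)/2)*(40/3) = ((½)*(-9))*(40/3) = -9/2*40/3 = -60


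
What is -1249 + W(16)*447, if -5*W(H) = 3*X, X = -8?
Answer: 4483/5 ≈ 896.60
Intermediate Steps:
W(H) = 24/5 (W(H) = -3*(-8)/5 = -⅕*(-24) = 24/5)
-1249 + W(16)*447 = -1249 + (24/5)*447 = -1249 + 10728/5 = 4483/5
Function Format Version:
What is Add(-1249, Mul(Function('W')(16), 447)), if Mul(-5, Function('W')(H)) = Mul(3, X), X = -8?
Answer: Rational(4483, 5) ≈ 896.60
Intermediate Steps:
Function('W')(H) = Rational(24, 5) (Function('W')(H) = Mul(Rational(-1, 5), Mul(3, -8)) = Mul(Rational(-1, 5), -24) = Rational(24, 5))
Add(-1249, Mul(Function('W')(16), 447)) = Add(-1249, Mul(Rational(24, 5), 447)) = Add(-1249, Rational(10728, 5)) = Rational(4483, 5)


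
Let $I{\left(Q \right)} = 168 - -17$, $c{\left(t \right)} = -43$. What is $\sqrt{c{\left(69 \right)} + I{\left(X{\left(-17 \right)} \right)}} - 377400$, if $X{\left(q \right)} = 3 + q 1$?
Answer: $-377400 + \sqrt{142} \approx -3.7739 \cdot 10^{5}$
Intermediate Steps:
$X{\left(q \right)} = 3 + q$
$I{\left(Q \right)} = 185$ ($I{\left(Q \right)} = 168 + 17 = 185$)
$\sqrt{c{\left(69 \right)} + I{\left(X{\left(-17 \right)} \right)}} - 377400 = \sqrt{-43 + 185} - 377400 = \sqrt{142} - 377400 = -377400 + \sqrt{142}$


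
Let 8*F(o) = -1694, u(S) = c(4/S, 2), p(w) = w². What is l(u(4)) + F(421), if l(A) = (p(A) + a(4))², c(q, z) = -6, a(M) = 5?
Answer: 5877/4 ≈ 1469.3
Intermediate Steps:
u(S) = -6
F(o) = -847/4 (F(o) = (⅛)*(-1694) = -847/4)
l(A) = (5 + A²)² (l(A) = (A² + 5)² = (5 + A²)²)
l(u(4)) + F(421) = (5 + (-6)²)² - 847/4 = (5 + 36)² - 847/4 = 41² - 847/4 = 1681 - 847/4 = 5877/4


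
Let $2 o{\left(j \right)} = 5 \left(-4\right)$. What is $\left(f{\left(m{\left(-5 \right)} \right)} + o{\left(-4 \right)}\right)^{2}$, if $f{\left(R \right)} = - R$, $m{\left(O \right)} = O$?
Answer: $25$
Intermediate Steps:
$o{\left(j \right)} = -10$ ($o{\left(j \right)} = \frac{5 \left(-4\right)}{2} = \frac{1}{2} \left(-20\right) = -10$)
$\left(f{\left(m{\left(-5 \right)} \right)} + o{\left(-4 \right)}\right)^{2} = \left(\left(-1\right) \left(-5\right) - 10\right)^{2} = \left(5 - 10\right)^{2} = \left(-5\right)^{2} = 25$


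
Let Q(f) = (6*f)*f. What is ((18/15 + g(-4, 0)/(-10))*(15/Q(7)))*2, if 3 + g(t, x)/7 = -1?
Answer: 20/49 ≈ 0.40816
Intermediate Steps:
g(t, x) = -28 (g(t, x) = -21 + 7*(-1) = -21 - 7 = -28)
Q(f) = 6*f²
((18/15 + g(-4, 0)/(-10))*(15/Q(7)))*2 = ((18/15 - 28/(-10))*(15/((6*7²))))*2 = ((18*(1/15) - 28*(-⅒))*(15/((6*49))))*2 = ((6/5 + 14/5)*(15/294))*2 = (4*(15*(1/294)))*2 = (4*(5/98))*2 = (10/49)*2 = 20/49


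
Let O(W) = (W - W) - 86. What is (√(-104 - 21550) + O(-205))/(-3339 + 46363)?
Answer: -43/21512 + 3*I*√2406/43024 ≈ -0.0019989 + 0.0034203*I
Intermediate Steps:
O(W) = -86 (O(W) = 0 - 86 = -86)
(√(-104 - 21550) + O(-205))/(-3339 + 46363) = (√(-104 - 21550) - 86)/(-3339 + 46363) = (√(-21654) - 86)/43024 = (3*I*√2406 - 86)*(1/43024) = (-86 + 3*I*√2406)*(1/43024) = -43/21512 + 3*I*√2406/43024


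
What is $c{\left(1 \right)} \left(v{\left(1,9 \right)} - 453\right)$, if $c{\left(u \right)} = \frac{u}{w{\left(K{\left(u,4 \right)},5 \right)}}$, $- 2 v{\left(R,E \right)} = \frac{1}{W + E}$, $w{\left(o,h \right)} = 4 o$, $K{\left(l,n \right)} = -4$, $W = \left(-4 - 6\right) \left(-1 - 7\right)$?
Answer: $\frac{80635}{2848} \approx 28.313$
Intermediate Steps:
$W = 80$ ($W = \left(-10\right) \left(-8\right) = 80$)
$v{\left(R,E \right)} = - \frac{1}{2 \left(80 + E\right)}$
$c{\left(u \right)} = - \frac{u}{16}$ ($c{\left(u \right)} = \frac{u}{4 \left(-4\right)} = \frac{u}{-16} = u \left(- \frac{1}{16}\right) = - \frac{u}{16}$)
$c{\left(1 \right)} \left(v{\left(1,9 \right)} - 453\right) = \left(- \frac{1}{16}\right) 1 \left(- \frac{1}{160 + 2 \cdot 9} - 453\right) = - \frac{- \frac{1}{160 + 18} - 453}{16} = - \frac{- \frac{1}{178} - 453}{16} = \left(- \frac{1}{16}\right) \left(- \frac{80635}{178}\right) = \frac{80635}{2848}$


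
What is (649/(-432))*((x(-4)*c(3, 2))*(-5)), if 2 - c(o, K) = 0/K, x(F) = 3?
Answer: 3245/72 ≈ 45.069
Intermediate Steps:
c(o, K) = 2 (c(o, K) = 2 - 0/K = 2 - 1*0 = 2 + 0 = 2)
(649/(-432))*((x(-4)*c(3, 2))*(-5)) = (649/(-432))*((3*2)*(-5)) = (649*(-1/432))*(6*(-5)) = -649/432*(-30) = 3245/72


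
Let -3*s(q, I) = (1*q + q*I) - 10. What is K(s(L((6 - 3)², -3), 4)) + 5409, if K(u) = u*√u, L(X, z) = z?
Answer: 5409 + 125*√3/9 ≈ 5433.1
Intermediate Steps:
s(q, I) = 10/3 - q/3 - I*q/3 (s(q, I) = -((1*q + q*I) - 10)/3 = -((q + I*q) - 10)/3 = -(-10 + q + I*q)/3 = 10/3 - q/3 - I*q/3)
K(u) = u^(3/2)
K(s(L((6 - 3)², -3), 4)) + 5409 = (10/3 - ⅓*(-3) - ⅓*4*(-3))^(3/2) + 5409 = (10/3 + 1 + 4)^(3/2) + 5409 = (25/3)^(3/2) + 5409 = 125*√3/9 + 5409 = 5409 + 125*√3/9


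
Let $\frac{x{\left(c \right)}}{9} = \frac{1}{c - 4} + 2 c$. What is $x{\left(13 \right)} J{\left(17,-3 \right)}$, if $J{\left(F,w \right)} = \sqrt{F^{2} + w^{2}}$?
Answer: $235 \sqrt{298} \approx 4056.7$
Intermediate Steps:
$x{\left(c \right)} = \frac{9}{-4 + c} + 18 c$ ($x{\left(c \right)} = 9 \left(\frac{1}{c - 4} + 2 c\right) = 9 \left(\frac{1}{-4 + c} + 2 c\right) = \frac{9}{-4 + c} + 18 c$)
$x{\left(13 \right)} J{\left(17,-3 \right)} = \frac{9 \left(1 - 104 + 2 \cdot 13^{2}\right)}{-4 + 13} \sqrt{17^{2} + \left(-3\right)^{2}} = \frac{9 \left(1 - 104 + 2 \cdot 169\right)}{9} \sqrt{289 + 9} = 9 \cdot \frac{1}{9} \left(1 - 104 + 338\right) \sqrt{298} = 9 \cdot \frac{1}{9} \cdot 235 \sqrt{298} = 235 \sqrt{298}$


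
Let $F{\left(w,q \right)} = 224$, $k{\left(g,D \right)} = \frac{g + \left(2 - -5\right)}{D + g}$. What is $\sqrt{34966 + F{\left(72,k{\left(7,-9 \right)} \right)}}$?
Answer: $3 \sqrt{3910} \approx 187.59$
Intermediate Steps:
$k{\left(g,D \right)} = \frac{7 + g}{D + g}$ ($k{\left(g,D \right)} = \frac{g + \left(2 + 5\right)}{D + g} = \frac{g + 7}{D + g} = \frac{7 + g}{D + g}$)
$\sqrt{34966 + F{\left(72,k{\left(7,-9 \right)} \right)}} = \sqrt{34966 + 224} = \sqrt{35190} = 3 \sqrt{3910}$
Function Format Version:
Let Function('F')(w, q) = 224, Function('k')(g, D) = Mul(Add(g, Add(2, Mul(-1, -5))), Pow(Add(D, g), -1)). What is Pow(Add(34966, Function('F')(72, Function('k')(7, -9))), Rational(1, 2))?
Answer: Mul(3, Pow(3910, Rational(1, 2))) ≈ 187.59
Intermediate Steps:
Function('k')(g, D) = Mul(Pow(Add(D, g), -1), Add(7, g)) (Function('k')(g, D) = Mul(Add(g, Add(2, 5)), Pow(Add(D, g), -1)) = Mul(Add(g, 7), Pow(Add(D, g), -1)) = Mul(Add(7, g), Pow(Add(D, g), -1)) = Mul(Pow(Add(D, g), -1), Add(7, g)))
Pow(Add(34966, Function('F')(72, Function('k')(7, -9))), Rational(1, 2)) = Pow(Add(34966, 224), Rational(1, 2)) = Pow(35190, Rational(1, 2)) = Mul(3, Pow(3910, Rational(1, 2)))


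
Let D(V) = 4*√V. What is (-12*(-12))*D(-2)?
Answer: 576*I*√2 ≈ 814.59*I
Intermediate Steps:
(-12*(-12))*D(-2) = (-12*(-12))*(4*√(-2)) = 144*(4*(I*√2)) = 144*(4*I*√2) = 576*I*√2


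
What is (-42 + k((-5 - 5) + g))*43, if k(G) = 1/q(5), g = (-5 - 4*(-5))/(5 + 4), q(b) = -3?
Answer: -5461/3 ≈ -1820.3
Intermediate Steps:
g = 5/3 (g = (-5 + 20)/9 = 15*(⅑) = 5/3 ≈ 1.6667)
k(G) = -⅓ (k(G) = 1/(-3) = -⅓)
(-42 + k((-5 - 5) + g))*43 = (-42 - ⅓)*43 = -127/3*43 = -5461/3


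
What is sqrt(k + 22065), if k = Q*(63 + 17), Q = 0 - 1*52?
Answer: sqrt(17905) ≈ 133.81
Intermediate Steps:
Q = -52 (Q = 0 - 52 = -52)
k = -4160 (k = -52*(63 + 17) = -52*80 = -4160)
sqrt(k + 22065) = sqrt(-4160 + 22065) = sqrt(17905)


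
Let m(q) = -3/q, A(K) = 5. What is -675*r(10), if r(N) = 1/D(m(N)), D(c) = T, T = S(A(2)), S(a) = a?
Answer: -135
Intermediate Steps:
T = 5
D(c) = 5
r(N) = ⅕ (r(N) = 1/5 = ⅕)
-675*r(10) = -675*⅕ = -135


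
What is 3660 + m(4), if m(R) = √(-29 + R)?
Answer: 3660 + 5*I ≈ 3660.0 + 5.0*I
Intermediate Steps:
3660 + m(4) = 3660 + √(-29 + 4) = 3660 + √(-25) = 3660 + 5*I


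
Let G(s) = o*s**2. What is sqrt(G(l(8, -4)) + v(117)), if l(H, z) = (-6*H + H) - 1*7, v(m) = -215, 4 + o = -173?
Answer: 2*I*sqrt(97802) ≈ 625.47*I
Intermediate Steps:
o = -177 (o = -4 - 173 = -177)
l(H, z) = -7 - 5*H (l(H, z) = -5*H - 7 = -7 - 5*H)
G(s) = -177*s**2
sqrt(G(l(8, -4)) + v(117)) = sqrt(-177*(-7 - 5*8)**2 - 215) = sqrt(-177*(-7 - 40)**2 - 215) = sqrt(-177*(-47)**2 - 215) = sqrt(-177*2209 - 215) = sqrt(-390993 - 215) = sqrt(-391208) = 2*I*sqrt(97802)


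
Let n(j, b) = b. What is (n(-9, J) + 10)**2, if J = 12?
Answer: 484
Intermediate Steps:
(n(-9, J) + 10)**2 = (12 + 10)**2 = 22**2 = 484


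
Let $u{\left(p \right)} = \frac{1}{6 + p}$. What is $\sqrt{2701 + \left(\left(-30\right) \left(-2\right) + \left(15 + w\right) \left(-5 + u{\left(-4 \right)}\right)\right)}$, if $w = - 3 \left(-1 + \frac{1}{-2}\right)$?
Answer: $\frac{17 \sqrt{37}}{2} \approx 51.703$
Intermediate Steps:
$w = \frac{9}{2}$ ($w = - 3 \left(-1 - \frac{1}{2}\right) = \left(-3\right) \left(- \frac{3}{2}\right) = \frac{9}{2} \approx 4.5$)
$\sqrt{2701 + \left(\left(-30\right) \left(-2\right) + \left(15 + w\right) \left(-5 + u{\left(-4 \right)}\right)\right)} = \sqrt{2701 + \left(\left(-30\right) \left(-2\right) + \left(15 + \frac{9}{2}\right) \left(-5 + \frac{1}{6 - 4}\right)\right)} = \sqrt{2701 + \left(60 + \frac{39 \left(-5 + \frac{1}{2}\right)}{2}\right)} = \sqrt{2701 + \left(60 + \frac{39}{2} \left(- \frac{9}{2}\right)\right)} = \sqrt{2701 + \left(60 - \frac{351}{4}\right)} = \sqrt{2701 - \frac{111}{4}} = \sqrt{\frac{10693}{4}} = \frac{17 \sqrt{37}}{2}$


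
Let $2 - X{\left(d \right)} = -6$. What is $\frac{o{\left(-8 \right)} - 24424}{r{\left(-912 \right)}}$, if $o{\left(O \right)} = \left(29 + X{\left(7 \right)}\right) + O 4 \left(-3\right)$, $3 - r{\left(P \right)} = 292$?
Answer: $\frac{24291}{289} \approx 84.052$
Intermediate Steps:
$X{\left(d \right)} = 8$ ($X{\left(d \right)} = 2 - -6 = 2 + 6 = 8$)
$r{\left(P \right)} = -289$ ($r{\left(P \right)} = 3 - 292 = -289$)
$o{\left(O \right)} = 37 - 12 O$ ($o{\left(O \right)} = \left(29 + 8\right) + O 4 \left(-3\right) = 37 + 4 O \left(-3\right) = 37 - 12 O$)
$\frac{o{\left(-8 \right)} - 24424}{r{\left(-912 \right)}} = \frac{\left(37 - -96\right) - 24424}{-289} = \left(\left(37 + 96\right) - 24424\right) \left(- \frac{1}{289}\right) = \left(133 - 24424\right) \left(- \frac{1}{289}\right) = \left(-24291\right) \left(- \frac{1}{289}\right) = \frac{24291}{289}$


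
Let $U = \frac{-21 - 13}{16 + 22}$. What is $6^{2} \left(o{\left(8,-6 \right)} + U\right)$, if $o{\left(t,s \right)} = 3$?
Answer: $\frac{1440}{19} \approx 75.789$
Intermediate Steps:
$U = - \frac{17}{19}$ ($U = - \frac{34}{38} = \left(-34\right) \frac{1}{38} = - \frac{17}{19} \approx -0.89474$)
$6^{2} \left(o{\left(8,-6 \right)} + U\right) = 6^{2} \left(3 - \frac{17}{19}\right) = 36 \cdot \frac{40}{19} = \frac{1440}{19}$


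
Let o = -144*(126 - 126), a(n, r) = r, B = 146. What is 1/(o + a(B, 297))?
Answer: 1/297 ≈ 0.0033670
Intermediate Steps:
o = 0 (o = -144*0 = 0)
1/(o + a(B, 297)) = 1/(0 + 297) = 1/297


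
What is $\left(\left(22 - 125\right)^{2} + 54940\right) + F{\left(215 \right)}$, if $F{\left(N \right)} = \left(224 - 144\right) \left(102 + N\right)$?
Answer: $90909$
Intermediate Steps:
$F{\left(N \right)} = 8160 + 80 N$ ($F{\left(N \right)} = 80 \left(102 + N\right) = 8160 + 80 N$)
$\left(\left(22 - 125\right)^{2} + 54940\right) + F{\left(215 \right)} = \left(\left(22 - 125\right)^{2} + 54940\right) + \left(8160 + 80 \cdot 215\right) = \left(\left(-103\right)^{2} + 54940\right) + \left(8160 + 17200\right) = \left(10609 + 54940\right) + 25360 = 65549 + 25360 = 90909$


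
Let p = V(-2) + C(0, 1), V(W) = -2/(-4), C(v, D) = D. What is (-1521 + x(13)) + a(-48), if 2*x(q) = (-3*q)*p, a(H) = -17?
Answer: -6269/4 ≈ -1567.3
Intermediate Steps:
V(W) = ½ (V(W) = -2*(-¼) = ½)
p = 3/2 (p = ½ + 1 = 3/2 ≈ 1.5000)
x(q) = -9*q/4 (x(q) = (-3*q*(3/2))/2 = (-9*q/2)/2 = -9*q/4)
(-1521 + x(13)) + a(-48) = (-1521 - 9/4*13) - 17 = (-1521 - 117/4) - 17 = -6201/4 - 17 = -6269/4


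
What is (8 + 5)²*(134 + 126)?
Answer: 43940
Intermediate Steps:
(8 + 5)²*(134 + 126) = 13²*260 = 169*260 = 43940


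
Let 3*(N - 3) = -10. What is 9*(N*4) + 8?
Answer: -4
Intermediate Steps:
N = -⅓ (N = 3 + (⅓)*(-10) = 3 - 10/3 = -⅓ ≈ -0.33333)
9*(N*4) + 8 = 9*(-⅓*4) + 8 = 9*(-4/3) + 8 = -12 + 8 = -4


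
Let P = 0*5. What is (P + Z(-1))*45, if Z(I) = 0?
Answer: 0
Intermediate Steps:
P = 0
(P + Z(-1))*45 = (0 + 0)*45 = 0*45 = 0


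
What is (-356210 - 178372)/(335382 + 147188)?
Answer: -267291/241285 ≈ -1.1078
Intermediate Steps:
(-356210 - 178372)/(335382 + 147188) = -534582/482570 = -534582*1/482570 = -267291/241285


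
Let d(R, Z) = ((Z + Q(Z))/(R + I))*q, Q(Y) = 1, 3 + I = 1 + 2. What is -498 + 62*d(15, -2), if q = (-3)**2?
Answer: -2676/5 ≈ -535.20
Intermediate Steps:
I = 0 (I = -3 + (1 + 2) = -3 + 3 = 0)
q = 9
d(R, Z) = 9*(1 + Z)/R (d(R, Z) = ((Z + 1)/(R + 0))*9 = ((1 + Z)/R)*9 = 9*(1 + Z)/R)
-498 + 62*d(15, -2) = -498 + 62*(9*(1 - 2)/15) = -498 + 62*(9*(1/15)*(-1)) = -498 + 62*(-3/5) = -498 - 186/5 = -2676/5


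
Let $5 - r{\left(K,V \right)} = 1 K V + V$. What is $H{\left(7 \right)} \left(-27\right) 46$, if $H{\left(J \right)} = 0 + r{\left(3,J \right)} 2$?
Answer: $57132$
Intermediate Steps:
$r{\left(K,V \right)} = 5 - V - K V$ ($r{\left(K,V \right)} = 5 - \left(1 K V + V\right) = 5 - \left(K V + V\right) = 5 - \left(V + K V\right) = 5 - V - K V$)
$H{\left(J \right)} = 10 - 8 J$ ($H{\left(J \right)} = 0 + \left(5 - J - 3 J\right) 2 = 0 + \left(5 - 4 J\right) 2 = 0 - \left(-10 + 8 J\right) = 10 - 8 J$)
$H{\left(7 \right)} \left(-27\right) 46 = \left(10 - 56\right) \left(-27\right) 46 = \left(-46\right) \left(-27\right) 46 = 1242 \cdot 46 = 57132$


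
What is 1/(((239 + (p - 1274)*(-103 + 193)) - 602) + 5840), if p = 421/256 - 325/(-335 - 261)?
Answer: -19072/2078579371 ≈ -9.1755e-6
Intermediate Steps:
p = 83529/38144 (p = 421*(1/256) - 325/(-596) = 421/256 - 325*(-1/596) = 421/256 + 325/596 = 83529/38144 ≈ 2.1898)
1/(((239 + (p - 1274)*(-103 + 193)) - 602) + 5840) = 1/(((239 + (83529/38144 - 1274)*(-103 + 193)) - 602) + 5840) = 1/(((239 - 48511927/38144*90) - 602) + 5840) = 1/(((239 - 2183036715/19072) - 602) + 5840) = 1/((-2178478507/19072 - 602) + 5840) = 1/(-2189959851/19072 + 5840) = 1/(-2078579371/19072) = -19072/2078579371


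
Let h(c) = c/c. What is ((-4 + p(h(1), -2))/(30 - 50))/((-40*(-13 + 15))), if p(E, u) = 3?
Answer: -1/1600 ≈ -0.00062500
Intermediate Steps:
h(c) = 1
((-4 + p(h(1), -2))/(30 - 50))/((-40*(-13 + 15))) = ((-4 + 3)/(30 - 50))/((-40*(-13 + 15))) = (-1/(-20))/((-40*2)) = -1/20*(-1)/(-80) = (1/20)*(-1/80) = -1/1600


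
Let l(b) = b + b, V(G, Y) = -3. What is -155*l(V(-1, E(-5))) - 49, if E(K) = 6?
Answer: 881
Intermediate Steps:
l(b) = 2*b
-155*l(V(-1, E(-5))) - 49 = -310*(-3) - 49 = -155*(-6) - 49 = 930 - 49 = 881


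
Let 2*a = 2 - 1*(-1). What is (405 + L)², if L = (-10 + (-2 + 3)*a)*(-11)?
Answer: 994009/4 ≈ 2.4850e+5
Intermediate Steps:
a = 3/2 (a = (2 - 1*(-1))/2 = (2 + 1)/2 = (½)*3 = 3/2 ≈ 1.5000)
L = 187/2 (L = (-10 + (-2 + 3)*(3/2))*(-11) = (-10 + 1*(3/2))*(-11) = (-10 + 3/2)*(-11) = -17/2*(-11) = 187/2 ≈ 93.500)
(405 + L)² = (405 + 187/2)² = (997/2)² = 994009/4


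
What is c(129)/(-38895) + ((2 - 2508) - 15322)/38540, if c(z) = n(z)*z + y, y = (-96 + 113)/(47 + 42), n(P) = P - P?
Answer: -3085752026/6670609185 ≈ -0.46259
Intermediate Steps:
n(P) = 0
y = 17/89 ≈ 0.19101
c(z) = 17/89 (c(z) = 0*z + 17/89 = 0 + 17/89 = 17/89)
c(129)/(-38895) + ((2 - 2508) - 15322)/38540 = (17/89)/(-38895) + ((2 - 2508) - 15322)/38540 = (17/89)*(-1/38895) + (-2506 - 15322)*(1/38540) = -17/3461655 - 17828*1/38540 = -17/3461655 - 4457/9635 = -3085752026/6670609185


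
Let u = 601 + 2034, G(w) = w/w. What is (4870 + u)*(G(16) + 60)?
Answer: 457805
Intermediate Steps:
G(w) = 1
u = 2635
(4870 + u)*(G(16) + 60) = (4870 + 2635)*(1 + 60) = 7505*61 = 457805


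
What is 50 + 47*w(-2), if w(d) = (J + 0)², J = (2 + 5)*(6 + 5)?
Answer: 278713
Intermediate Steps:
J = 77 (J = 7*11 = 77)
w(d) = 5929 (w(d) = (77 + 0)² = 77² = 5929)
50 + 47*w(-2) = 50 + 47*5929 = 50 + 278663 = 278713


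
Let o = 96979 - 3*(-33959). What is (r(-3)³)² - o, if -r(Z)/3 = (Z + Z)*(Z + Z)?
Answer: 1586874124088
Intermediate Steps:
r(Z) = -12*Z² (r(Z) = -3*(Z + Z)*(Z + Z) = -3*2*Z*2*Z = -12*Z²)
o = 198856 (o = 96979 + 101877 = 198856)
(r(-3)³)² - o = ((-12*(-3)²)³)² - 1*198856 = ((-12*9)³)² - 198856 = ((-108)³)² - 198856 = (-1259712)² - 198856 = 1586874322944 - 198856 = 1586874124088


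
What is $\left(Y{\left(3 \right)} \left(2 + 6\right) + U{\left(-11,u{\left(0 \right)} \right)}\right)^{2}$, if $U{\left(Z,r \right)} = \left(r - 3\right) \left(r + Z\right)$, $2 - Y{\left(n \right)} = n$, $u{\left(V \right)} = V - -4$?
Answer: $225$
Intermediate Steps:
$u{\left(V \right)} = 4 + V$ ($u{\left(V \right)} = V + 4 = 4 + V$)
$Y{\left(n \right)} = 2 - n$
$U{\left(Z,r \right)} = \left(-3 + r\right) \left(Z + r\right)$
$\left(Y{\left(3 \right)} \left(2 + 6\right) + U{\left(-11,u{\left(0 \right)} \right)}\right)^{2} = \left(\left(2 - 3\right) \left(2 + 6\right) - \left(-33 - \left(4 + 0\right)^{2} + 14 \left(4 + 0\right)\right)\right)^{2} = \left(\left(2 - 3\right) 8 + \left(4^{2} + 33 - 12 - 44\right)\right)^{2} = \left(\left(-1\right) 8 + \left(16 + 33 - 12 - 44\right)\right)^{2} = \left(-8 - 7\right)^{2} = \left(-15\right)^{2} = 225$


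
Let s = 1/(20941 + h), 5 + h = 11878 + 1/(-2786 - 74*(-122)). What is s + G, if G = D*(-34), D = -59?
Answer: 410878934176/204824989 ≈ 2006.0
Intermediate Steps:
h = 74111267/6242 (h = -5 + (11878 + 1/(-2786 - 74*(-122))) = -5 + (11878 + 1/(-2786 + 9028)) = -5 + (11878 + 1/6242) = -5 + 74142477/6242 = 74111267/6242 ≈ 11873.)
G = 2006 (G = -59*(-34) = 2006)
s = 6242/204824989 (s = 1/(20941 + 74111267/6242) = 1/(204824989/6242) = 6242/204824989 ≈ 3.0475e-5)
s + G = 6242/204824989 + 2006 = 410878934176/204824989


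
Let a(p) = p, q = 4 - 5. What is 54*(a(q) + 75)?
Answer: 3996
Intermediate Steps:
q = -1
54*(a(q) + 75) = 54*(-1 + 75) = 54*74 = 3996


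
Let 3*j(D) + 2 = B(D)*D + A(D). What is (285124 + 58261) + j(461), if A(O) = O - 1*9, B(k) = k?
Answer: 1243126/3 ≈ 4.1438e+5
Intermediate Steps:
A(O) = -9 + O (A(O) = O - 9 = -9 + O)
j(D) = -11/3 + D/3 + D**2/3 (j(D) = -2/3 + (D*D + (-9 + D))/3 = -2/3 + (D**2 + (-9 + D))/3 = -2/3 + (-9 + D + D**2)/3 = -2/3 + (-3 + D/3 + D**2/3) = -11/3 + D/3 + D**2/3)
(285124 + 58261) + j(461) = (285124 + 58261) + (-11/3 + (1/3)*461 + (1/3)*461**2) = 343385 + (-11/3 + 461/3 + (1/3)*212521) = 343385 + (-11/3 + 461/3 + 212521/3) = 343385 + 212971/3 = 1243126/3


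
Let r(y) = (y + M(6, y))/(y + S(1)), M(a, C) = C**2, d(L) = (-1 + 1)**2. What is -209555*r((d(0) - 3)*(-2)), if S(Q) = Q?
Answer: -1257330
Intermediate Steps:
d(L) = 0 (d(L) = 0**2 = 0)
r(y) = (y + y**2)/(1 + y) (r(y) = (y + y**2)/(y + 1) = (y + y**2)/(1 + y))
-209555*r((d(0) - 3)*(-2)) = -209555*(0 - 3)*(-2) = -(-628665)*(-2) = -209555*6 = -1257330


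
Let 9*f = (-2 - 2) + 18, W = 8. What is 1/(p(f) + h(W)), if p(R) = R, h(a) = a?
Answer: 9/86 ≈ 0.10465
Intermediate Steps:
f = 14/9 (f = ((-2 - 2) + 18)/9 = (-4 + 18)/9 = (⅑)*14 = 14/9 ≈ 1.5556)
1/(p(f) + h(W)) = 1/(14/9 + 8) = 1/(86/9) = 9/86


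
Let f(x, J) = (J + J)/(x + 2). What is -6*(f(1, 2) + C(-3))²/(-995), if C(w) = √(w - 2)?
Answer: -58/2985 + 16*I*√5/995 ≈ -0.01943 + 0.035957*I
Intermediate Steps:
f(x, J) = 2*J/(2 + x) (f(x, J) = (2*J)/(2 + x) = 2*J/(2 + x))
C(w) = √(-2 + w)
-6*(f(1, 2) + C(-3))²/(-995) = -6*(2*2/(2 + 1) + √(-2 - 3))²/(-995) = -6*(2*2/3 + √(-5))²*(-1/995) = -6*(2*2*(⅓) + I*√5)²*(-1/995) = -6*(4/3 + I*√5)²*(-1/995) = 6*(4/3 + I*√5)²/995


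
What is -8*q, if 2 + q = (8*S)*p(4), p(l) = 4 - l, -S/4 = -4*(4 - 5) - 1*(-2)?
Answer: 16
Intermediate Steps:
S = -24 (S = -4*(-4*(4 - 5) - 1*(-2)) = -4*(-4*(-1) + 2) = -4*(4 + 2) = -4*6 = -24)
q = -2 (q = -2 + (8*(-24))*(4 - 1*4) = -2 - 192*(4 - 4) = -2 - 192*0 = -2 + 0 = -2)
-8*q = -8*(-2) = 16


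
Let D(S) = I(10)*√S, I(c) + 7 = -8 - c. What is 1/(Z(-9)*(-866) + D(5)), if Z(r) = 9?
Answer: -7794/60743311 + 25*√5/60743311 ≈ -0.00012739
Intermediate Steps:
I(c) = -15 - c (I(c) = -7 + (-8 - c) = -15 - c)
D(S) = -25*√S (D(S) = (-15 - 1*10)*√S = (-15 - 10)*√S = -25*√S)
1/(Z(-9)*(-866) + D(5)) = 1/(9*(-866) - 25*√5) = 1/(-7794 - 25*√5)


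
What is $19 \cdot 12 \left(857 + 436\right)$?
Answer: $294804$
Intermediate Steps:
$19 \cdot 12 \left(857 + 436\right) = 228 \cdot 1293 = 294804$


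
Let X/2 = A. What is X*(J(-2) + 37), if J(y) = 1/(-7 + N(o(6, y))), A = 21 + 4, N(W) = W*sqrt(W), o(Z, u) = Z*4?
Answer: 1019364/551 + 96*sqrt(6)/551 ≈ 1850.5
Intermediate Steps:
o(Z, u) = 4*Z
N(W) = W**(3/2)
A = 25
X = 50 (X = 2*25 = 50)
J(y) = 1/(-7 + 48*sqrt(6)) (J(y) = 1/(-7 + (4*6)**(3/2)) = 1/(-7 + 24**(3/2)) = 1/(-7 + 48*sqrt(6)))
X*(J(-2) + 37) = 50*((7/13775 + 48*sqrt(6)/13775) + 37) = 50*(509682/13775 + 48*sqrt(6)/13775) = 1019364/551 + 96*sqrt(6)/551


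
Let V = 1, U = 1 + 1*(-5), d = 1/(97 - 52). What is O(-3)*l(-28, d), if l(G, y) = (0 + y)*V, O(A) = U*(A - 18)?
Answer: 28/15 ≈ 1.8667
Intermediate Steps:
d = 1/45 ≈ 0.022222
U = -4 (U = 1 - 5 = -4)
O(A) = 72 - 4*A (O(A) = -4*(A - 18) = -4*(-18 + A) = 72 - 4*A)
l(G, y) = y (l(G, y) = (0 + y)*1 = y*1 = y)
O(-3)*l(-28, d) = (72 - 4*(-3))*(1/45) = (72 + 12)*(1/45) = 84*(1/45) = 28/15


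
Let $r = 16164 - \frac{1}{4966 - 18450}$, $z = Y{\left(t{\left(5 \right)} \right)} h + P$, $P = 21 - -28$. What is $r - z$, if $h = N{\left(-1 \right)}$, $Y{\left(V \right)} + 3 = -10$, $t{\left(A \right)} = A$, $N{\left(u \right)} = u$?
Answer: $\frac{217119369}{13484} \approx 16102.0$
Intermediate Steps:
$Y{\left(V \right)} = -13$ ($Y{\left(V \right)} = -3 - 10 = -13$)
$h = -1$
$P = 49$ ($P = 21 + 28 = 49$)
$z = 62$ ($z = \left(-13\right) \left(-1\right) + 49 = 13 + 49 = 62$)
$r = \frac{217955377}{13484}$ ($r = 16164 - \frac{1}{-13484} = 16164 - - \frac{1}{13484} = 16164 + \frac{1}{13484} = \frac{217955377}{13484} \approx 16164.0$)
$r - z = \frac{217955377}{13484} - 62 = \frac{217119369}{13484}$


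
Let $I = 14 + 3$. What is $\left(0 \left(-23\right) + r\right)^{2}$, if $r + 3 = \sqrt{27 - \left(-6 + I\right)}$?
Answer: $1$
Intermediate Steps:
$I = 17$
$r = 1$ ($r = -3 + \sqrt{27 + \left(6 - 17\right)} = -3 + \sqrt{27 - 11} = -3 + \sqrt{16} = -3 + 4 = 1$)
$\left(0 \left(-23\right) + r\right)^{2} = \left(0 \left(-23\right) + 1\right)^{2} = \left(0 + 1\right)^{2} = 1^{2} = 1$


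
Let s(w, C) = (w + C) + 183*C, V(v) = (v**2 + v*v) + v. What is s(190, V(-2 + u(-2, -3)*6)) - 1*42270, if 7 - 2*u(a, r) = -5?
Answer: 389584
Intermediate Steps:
u(a, r) = 6 (u(a, r) = 7/2 - 1/2*(-5) = 7/2 + 5/2 = 6)
V(v) = v + 2*v**2 (V(v) = (v**2 + v**2) + v = 2*v**2 + v = v + 2*v**2)
s(w, C) = w + 184*C (s(w, C) = (C + w) + 183*C = w + 184*C)
s(190, V(-2 + u(-2, -3)*6)) - 1*42270 = (190 + 184*((-2 + 6*6)*(1 + 2*(-2 + 6*6)))) - 1*42270 = (190 + 184*((-2 + 36)*(1 + 2*(-2 + 36)))) - 42270 = (190 + 184*(34*(1 + 2*34))) - 42270 = (190 + 184*(34*(1 + 68))) - 42270 = (190 + 184*(34*69)) - 42270 = (190 + 184*2346) - 42270 = (190 + 431664) - 42270 = 431854 - 42270 = 389584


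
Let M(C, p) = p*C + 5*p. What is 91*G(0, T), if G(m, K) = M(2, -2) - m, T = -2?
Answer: -1274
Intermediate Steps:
M(C, p) = 5*p + C*p (M(C, p) = C*p + 5*p = 5*p + C*p)
G(m, K) = -14 - m (G(m, K) = -2*(5 + 2) - m = -2*7 - m = -14 - m)
91*G(0, T) = 91*(-14 - 1*0) = 91*(-14 + 0) = 91*(-14) = -1274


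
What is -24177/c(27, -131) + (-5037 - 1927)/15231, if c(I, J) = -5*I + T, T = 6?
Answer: 122447177/654933 ≈ 186.96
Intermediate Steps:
c(I, J) = 6 - 5*I (c(I, J) = -5*I + 6 = 6 - 5*I)
-24177/c(27, -131) + (-5037 - 1927)/15231 = -24177/(6 - 5*27) + (-5037 - 1927)/15231 = -24177/(6 - 135) - 6964*1/15231 = -24177/(-129) - 6964/15231 = -24177*(-1/129) - 6964/15231 = 8059/43 - 6964/15231 = 122447177/654933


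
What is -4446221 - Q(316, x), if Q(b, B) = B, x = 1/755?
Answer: -3356896856/755 ≈ -4.4462e+6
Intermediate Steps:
x = 1/755 ≈ 0.0013245
-4446221 - Q(316, x) = -4446221 - 1*1/755 = -4446221 - 1/755 = -3356896856/755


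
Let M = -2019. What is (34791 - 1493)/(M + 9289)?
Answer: 16649/3635 ≈ 4.5802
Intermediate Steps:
(34791 - 1493)/(M + 9289) = (34791 - 1493)/(-2019 + 9289) = 33298/7270 = 33298*(1/7270) = 16649/3635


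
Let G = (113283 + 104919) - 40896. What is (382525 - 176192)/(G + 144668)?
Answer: 206333/321974 ≈ 0.64084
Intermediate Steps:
G = 177306 (G = 218202 - 40896 = 177306)
(382525 - 176192)/(G + 144668) = (382525 - 176192)/(177306 + 144668) = 206333/321974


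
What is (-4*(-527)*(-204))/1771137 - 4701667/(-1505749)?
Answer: 2559925377137/888962588871 ≈ 2.8797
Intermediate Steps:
(-4*(-527)*(-204))/1771137 - 4701667/(-1505749) = (2108*(-204))*(1/1771137) - 4701667*(-1/1505749) = -430032*1/1771137 + 4701667/1505749 = -143344/590379 + 4701667/1505749 = 2559925377137/888962588871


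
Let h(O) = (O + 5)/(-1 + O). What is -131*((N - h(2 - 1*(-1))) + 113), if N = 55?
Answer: -21484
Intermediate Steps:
h(O) = (5 + O)/(-1 + O)
-131*((N - h(2 - 1*(-1))) + 113) = -131*((55 - (5 + (2 - 1*(-1)))/(-1 + (2 - 1*(-1)))) + 113) = -131*((55 - (5 + (2 + 1))/(-1 + (2 + 1))) + 113) = -131*((55 - (5 + 3)/(-1 + 3)) + 113) = -131*((55 - 8/2) + 113) = -131*((55 - 1*4) + 113) = -131*((55 - 4) + 113) = -131*(51 + 113) = -131*164 = -21484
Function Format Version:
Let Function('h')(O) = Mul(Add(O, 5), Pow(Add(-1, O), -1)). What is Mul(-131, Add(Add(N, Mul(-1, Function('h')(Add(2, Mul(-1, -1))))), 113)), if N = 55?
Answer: -21484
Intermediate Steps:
Function('h')(O) = Mul(Pow(Add(-1, O), -1), Add(5, O)) (Function('h')(O) = Mul(Add(5, O), Pow(Add(-1, O), -1)) = Mul(Pow(Add(-1, O), -1), Add(5, O)))
Mul(-131, Add(Add(N, Mul(-1, Function('h')(Add(2, Mul(-1, -1))))), 113)) = Mul(-131, Add(Add(55, Mul(-1, Mul(Pow(Add(-1, Add(2, Mul(-1, -1))), -1), Add(5, Add(2, Mul(-1, -1)))))), 113)) = Mul(-131, Add(Add(55, Mul(-1, Mul(Pow(Add(-1, Add(2, 1)), -1), Add(5, Add(2, 1))))), 113)) = Mul(-131, Add(Add(55, Mul(-1, Mul(Pow(Add(-1, 3), -1), Add(5, 3)))), 113)) = Mul(-131, Add(Add(55, Mul(-1, Mul(Pow(2, -1), 8))), 113)) = Mul(-131, Add(Add(55, Mul(-1, Mul(Rational(1, 2), 8))), 113)) = Mul(-131, Add(Add(55, Mul(-1, 4)), 113)) = Mul(-131, Add(Add(55, -4), 113)) = Mul(-131, Add(51, 113)) = Mul(-131, 164) = -21484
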